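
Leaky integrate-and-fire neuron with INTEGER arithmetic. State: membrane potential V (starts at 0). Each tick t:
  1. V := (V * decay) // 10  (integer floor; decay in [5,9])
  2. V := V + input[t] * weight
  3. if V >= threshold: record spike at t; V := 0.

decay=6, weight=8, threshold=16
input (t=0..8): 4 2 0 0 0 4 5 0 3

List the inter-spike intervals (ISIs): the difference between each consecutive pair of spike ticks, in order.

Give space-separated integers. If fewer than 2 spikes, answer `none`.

Answer: 1 4 1 2

Derivation:
t=0: input=4 -> V=0 FIRE
t=1: input=2 -> V=0 FIRE
t=2: input=0 -> V=0
t=3: input=0 -> V=0
t=4: input=0 -> V=0
t=5: input=4 -> V=0 FIRE
t=6: input=5 -> V=0 FIRE
t=7: input=0 -> V=0
t=8: input=3 -> V=0 FIRE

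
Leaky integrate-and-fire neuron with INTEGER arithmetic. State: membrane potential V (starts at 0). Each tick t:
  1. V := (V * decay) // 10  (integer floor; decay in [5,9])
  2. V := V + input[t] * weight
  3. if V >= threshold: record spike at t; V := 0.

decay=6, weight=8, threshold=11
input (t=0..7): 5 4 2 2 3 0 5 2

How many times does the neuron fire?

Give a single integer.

t=0: input=5 -> V=0 FIRE
t=1: input=4 -> V=0 FIRE
t=2: input=2 -> V=0 FIRE
t=3: input=2 -> V=0 FIRE
t=4: input=3 -> V=0 FIRE
t=5: input=0 -> V=0
t=6: input=5 -> V=0 FIRE
t=7: input=2 -> V=0 FIRE

Answer: 7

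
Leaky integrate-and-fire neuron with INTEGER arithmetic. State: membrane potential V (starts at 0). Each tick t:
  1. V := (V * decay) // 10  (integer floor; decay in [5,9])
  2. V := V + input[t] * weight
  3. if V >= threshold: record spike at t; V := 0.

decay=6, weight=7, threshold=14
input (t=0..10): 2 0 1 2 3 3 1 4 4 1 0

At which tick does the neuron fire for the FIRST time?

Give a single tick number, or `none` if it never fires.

t=0: input=2 -> V=0 FIRE
t=1: input=0 -> V=0
t=2: input=1 -> V=7
t=3: input=2 -> V=0 FIRE
t=4: input=3 -> V=0 FIRE
t=5: input=3 -> V=0 FIRE
t=6: input=1 -> V=7
t=7: input=4 -> V=0 FIRE
t=8: input=4 -> V=0 FIRE
t=9: input=1 -> V=7
t=10: input=0 -> V=4

Answer: 0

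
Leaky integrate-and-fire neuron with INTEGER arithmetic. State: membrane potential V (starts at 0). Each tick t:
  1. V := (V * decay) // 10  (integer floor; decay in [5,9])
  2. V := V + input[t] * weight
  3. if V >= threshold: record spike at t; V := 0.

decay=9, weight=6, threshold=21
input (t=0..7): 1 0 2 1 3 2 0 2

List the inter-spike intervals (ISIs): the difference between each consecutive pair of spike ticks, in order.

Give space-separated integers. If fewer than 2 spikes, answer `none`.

t=0: input=1 -> V=6
t=1: input=0 -> V=5
t=2: input=2 -> V=16
t=3: input=1 -> V=20
t=4: input=3 -> V=0 FIRE
t=5: input=2 -> V=12
t=6: input=0 -> V=10
t=7: input=2 -> V=0 FIRE

Answer: 3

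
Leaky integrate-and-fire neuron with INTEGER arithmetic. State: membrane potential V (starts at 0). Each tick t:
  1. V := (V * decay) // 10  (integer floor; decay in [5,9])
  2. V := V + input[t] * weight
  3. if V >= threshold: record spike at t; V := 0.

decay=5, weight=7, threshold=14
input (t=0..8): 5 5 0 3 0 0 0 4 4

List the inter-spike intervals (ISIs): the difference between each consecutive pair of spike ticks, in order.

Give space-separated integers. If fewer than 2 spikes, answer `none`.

t=0: input=5 -> V=0 FIRE
t=1: input=5 -> V=0 FIRE
t=2: input=0 -> V=0
t=3: input=3 -> V=0 FIRE
t=4: input=0 -> V=0
t=5: input=0 -> V=0
t=6: input=0 -> V=0
t=7: input=4 -> V=0 FIRE
t=8: input=4 -> V=0 FIRE

Answer: 1 2 4 1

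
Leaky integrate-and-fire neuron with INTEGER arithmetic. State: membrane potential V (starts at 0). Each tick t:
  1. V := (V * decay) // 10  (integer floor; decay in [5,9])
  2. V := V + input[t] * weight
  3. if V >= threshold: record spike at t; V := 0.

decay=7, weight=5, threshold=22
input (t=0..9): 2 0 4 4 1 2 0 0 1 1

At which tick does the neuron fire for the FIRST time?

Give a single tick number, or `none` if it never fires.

t=0: input=2 -> V=10
t=1: input=0 -> V=7
t=2: input=4 -> V=0 FIRE
t=3: input=4 -> V=20
t=4: input=1 -> V=19
t=5: input=2 -> V=0 FIRE
t=6: input=0 -> V=0
t=7: input=0 -> V=0
t=8: input=1 -> V=5
t=9: input=1 -> V=8

Answer: 2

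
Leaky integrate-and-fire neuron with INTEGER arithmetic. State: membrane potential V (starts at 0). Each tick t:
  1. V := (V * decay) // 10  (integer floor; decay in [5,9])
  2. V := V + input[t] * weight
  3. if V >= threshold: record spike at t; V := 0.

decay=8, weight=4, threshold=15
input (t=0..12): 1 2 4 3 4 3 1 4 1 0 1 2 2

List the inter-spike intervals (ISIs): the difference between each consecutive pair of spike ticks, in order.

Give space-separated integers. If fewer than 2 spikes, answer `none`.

Answer: 2 3 5

Derivation:
t=0: input=1 -> V=4
t=1: input=2 -> V=11
t=2: input=4 -> V=0 FIRE
t=3: input=3 -> V=12
t=4: input=4 -> V=0 FIRE
t=5: input=3 -> V=12
t=6: input=1 -> V=13
t=7: input=4 -> V=0 FIRE
t=8: input=1 -> V=4
t=9: input=0 -> V=3
t=10: input=1 -> V=6
t=11: input=2 -> V=12
t=12: input=2 -> V=0 FIRE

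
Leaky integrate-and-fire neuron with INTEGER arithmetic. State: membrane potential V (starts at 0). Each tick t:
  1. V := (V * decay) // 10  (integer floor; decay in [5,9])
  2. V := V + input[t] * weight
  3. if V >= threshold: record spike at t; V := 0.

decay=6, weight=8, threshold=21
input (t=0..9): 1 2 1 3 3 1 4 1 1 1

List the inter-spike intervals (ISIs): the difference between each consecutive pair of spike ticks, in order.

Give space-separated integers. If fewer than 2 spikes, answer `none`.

Answer: 1 2

Derivation:
t=0: input=1 -> V=8
t=1: input=2 -> V=20
t=2: input=1 -> V=20
t=3: input=3 -> V=0 FIRE
t=4: input=3 -> V=0 FIRE
t=5: input=1 -> V=8
t=6: input=4 -> V=0 FIRE
t=7: input=1 -> V=8
t=8: input=1 -> V=12
t=9: input=1 -> V=15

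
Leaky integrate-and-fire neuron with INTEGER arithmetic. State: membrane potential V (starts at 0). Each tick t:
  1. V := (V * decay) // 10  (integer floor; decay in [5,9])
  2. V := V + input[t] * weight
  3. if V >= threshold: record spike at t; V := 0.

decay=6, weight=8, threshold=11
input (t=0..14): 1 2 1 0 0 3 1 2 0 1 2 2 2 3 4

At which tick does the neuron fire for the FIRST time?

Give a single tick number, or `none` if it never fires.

Answer: 1

Derivation:
t=0: input=1 -> V=8
t=1: input=2 -> V=0 FIRE
t=2: input=1 -> V=8
t=3: input=0 -> V=4
t=4: input=0 -> V=2
t=5: input=3 -> V=0 FIRE
t=6: input=1 -> V=8
t=7: input=2 -> V=0 FIRE
t=8: input=0 -> V=0
t=9: input=1 -> V=8
t=10: input=2 -> V=0 FIRE
t=11: input=2 -> V=0 FIRE
t=12: input=2 -> V=0 FIRE
t=13: input=3 -> V=0 FIRE
t=14: input=4 -> V=0 FIRE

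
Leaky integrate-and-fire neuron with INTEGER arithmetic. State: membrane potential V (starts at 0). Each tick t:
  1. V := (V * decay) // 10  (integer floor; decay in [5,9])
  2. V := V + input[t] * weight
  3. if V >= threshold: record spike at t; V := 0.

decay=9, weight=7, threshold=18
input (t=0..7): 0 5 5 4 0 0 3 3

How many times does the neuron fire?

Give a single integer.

Answer: 5

Derivation:
t=0: input=0 -> V=0
t=1: input=5 -> V=0 FIRE
t=2: input=5 -> V=0 FIRE
t=3: input=4 -> V=0 FIRE
t=4: input=0 -> V=0
t=5: input=0 -> V=0
t=6: input=3 -> V=0 FIRE
t=7: input=3 -> V=0 FIRE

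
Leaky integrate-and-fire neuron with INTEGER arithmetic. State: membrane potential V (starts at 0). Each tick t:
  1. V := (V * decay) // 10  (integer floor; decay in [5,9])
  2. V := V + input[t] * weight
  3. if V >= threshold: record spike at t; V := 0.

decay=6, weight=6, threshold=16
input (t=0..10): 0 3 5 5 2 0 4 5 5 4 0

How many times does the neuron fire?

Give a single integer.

t=0: input=0 -> V=0
t=1: input=3 -> V=0 FIRE
t=2: input=5 -> V=0 FIRE
t=3: input=5 -> V=0 FIRE
t=4: input=2 -> V=12
t=5: input=0 -> V=7
t=6: input=4 -> V=0 FIRE
t=7: input=5 -> V=0 FIRE
t=8: input=5 -> V=0 FIRE
t=9: input=4 -> V=0 FIRE
t=10: input=0 -> V=0

Answer: 7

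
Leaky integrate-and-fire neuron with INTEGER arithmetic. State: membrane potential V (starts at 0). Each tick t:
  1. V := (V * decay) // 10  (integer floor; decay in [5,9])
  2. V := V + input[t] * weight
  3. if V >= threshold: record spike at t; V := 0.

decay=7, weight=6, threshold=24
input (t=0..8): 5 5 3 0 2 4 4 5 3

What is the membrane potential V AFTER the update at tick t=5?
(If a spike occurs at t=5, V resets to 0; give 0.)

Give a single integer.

Answer: 0

Derivation:
t=0: input=5 -> V=0 FIRE
t=1: input=5 -> V=0 FIRE
t=2: input=3 -> V=18
t=3: input=0 -> V=12
t=4: input=2 -> V=20
t=5: input=4 -> V=0 FIRE
t=6: input=4 -> V=0 FIRE
t=7: input=5 -> V=0 FIRE
t=8: input=3 -> V=18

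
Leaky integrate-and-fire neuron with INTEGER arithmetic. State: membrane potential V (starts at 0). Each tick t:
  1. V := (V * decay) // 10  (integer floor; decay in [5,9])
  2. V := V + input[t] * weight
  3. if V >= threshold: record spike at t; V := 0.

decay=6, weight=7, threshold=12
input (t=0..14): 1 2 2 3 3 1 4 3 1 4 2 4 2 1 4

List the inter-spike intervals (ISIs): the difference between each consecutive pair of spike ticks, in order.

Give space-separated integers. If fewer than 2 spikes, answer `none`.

Answer: 1 1 1 2 1 2 1 1 1 2

Derivation:
t=0: input=1 -> V=7
t=1: input=2 -> V=0 FIRE
t=2: input=2 -> V=0 FIRE
t=3: input=3 -> V=0 FIRE
t=4: input=3 -> V=0 FIRE
t=5: input=1 -> V=7
t=6: input=4 -> V=0 FIRE
t=7: input=3 -> V=0 FIRE
t=8: input=1 -> V=7
t=9: input=4 -> V=0 FIRE
t=10: input=2 -> V=0 FIRE
t=11: input=4 -> V=0 FIRE
t=12: input=2 -> V=0 FIRE
t=13: input=1 -> V=7
t=14: input=4 -> V=0 FIRE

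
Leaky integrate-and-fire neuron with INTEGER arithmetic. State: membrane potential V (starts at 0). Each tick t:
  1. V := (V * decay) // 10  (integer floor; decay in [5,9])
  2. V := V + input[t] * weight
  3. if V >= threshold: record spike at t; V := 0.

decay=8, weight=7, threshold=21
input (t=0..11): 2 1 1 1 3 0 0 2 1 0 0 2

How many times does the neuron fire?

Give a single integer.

t=0: input=2 -> V=14
t=1: input=1 -> V=18
t=2: input=1 -> V=0 FIRE
t=3: input=1 -> V=7
t=4: input=3 -> V=0 FIRE
t=5: input=0 -> V=0
t=6: input=0 -> V=0
t=7: input=2 -> V=14
t=8: input=1 -> V=18
t=9: input=0 -> V=14
t=10: input=0 -> V=11
t=11: input=2 -> V=0 FIRE

Answer: 3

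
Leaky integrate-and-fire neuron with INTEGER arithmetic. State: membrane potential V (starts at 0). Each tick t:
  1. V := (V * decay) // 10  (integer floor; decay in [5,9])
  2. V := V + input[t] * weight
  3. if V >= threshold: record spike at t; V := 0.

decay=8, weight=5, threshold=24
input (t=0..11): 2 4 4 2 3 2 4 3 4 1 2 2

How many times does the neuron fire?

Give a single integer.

t=0: input=2 -> V=10
t=1: input=4 -> V=0 FIRE
t=2: input=4 -> V=20
t=3: input=2 -> V=0 FIRE
t=4: input=3 -> V=15
t=5: input=2 -> V=22
t=6: input=4 -> V=0 FIRE
t=7: input=3 -> V=15
t=8: input=4 -> V=0 FIRE
t=9: input=1 -> V=5
t=10: input=2 -> V=14
t=11: input=2 -> V=21

Answer: 4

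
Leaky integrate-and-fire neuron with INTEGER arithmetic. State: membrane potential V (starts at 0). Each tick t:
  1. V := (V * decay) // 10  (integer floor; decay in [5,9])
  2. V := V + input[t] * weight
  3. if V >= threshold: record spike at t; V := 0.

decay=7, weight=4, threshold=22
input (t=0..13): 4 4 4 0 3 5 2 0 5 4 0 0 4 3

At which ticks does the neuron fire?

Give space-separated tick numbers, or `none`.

t=0: input=4 -> V=16
t=1: input=4 -> V=0 FIRE
t=2: input=4 -> V=16
t=3: input=0 -> V=11
t=4: input=3 -> V=19
t=5: input=5 -> V=0 FIRE
t=6: input=2 -> V=8
t=7: input=0 -> V=5
t=8: input=5 -> V=0 FIRE
t=9: input=4 -> V=16
t=10: input=0 -> V=11
t=11: input=0 -> V=7
t=12: input=4 -> V=20
t=13: input=3 -> V=0 FIRE

Answer: 1 5 8 13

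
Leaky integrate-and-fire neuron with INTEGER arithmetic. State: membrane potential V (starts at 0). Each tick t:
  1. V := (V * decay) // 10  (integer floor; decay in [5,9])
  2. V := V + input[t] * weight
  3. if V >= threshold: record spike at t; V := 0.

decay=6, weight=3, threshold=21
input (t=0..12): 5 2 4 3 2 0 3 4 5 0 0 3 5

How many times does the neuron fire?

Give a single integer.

Answer: 2

Derivation:
t=0: input=5 -> V=15
t=1: input=2 -> V=15
t=2: input=4 -> V=0 FIRE
t=3: input=3 -> V=9
t=4: input=2 -> V=11
t=5: input=0 -> V=6
t=6: input=3 -> V=12
t=7: input=4 -> V=19
t=8: input=5 -> V=0 FIRE
t=9: input=0 -> V=0
t=10: input=0 -> V=0
t=11: input=3 -> V=9
t=12: input=5 -> V=20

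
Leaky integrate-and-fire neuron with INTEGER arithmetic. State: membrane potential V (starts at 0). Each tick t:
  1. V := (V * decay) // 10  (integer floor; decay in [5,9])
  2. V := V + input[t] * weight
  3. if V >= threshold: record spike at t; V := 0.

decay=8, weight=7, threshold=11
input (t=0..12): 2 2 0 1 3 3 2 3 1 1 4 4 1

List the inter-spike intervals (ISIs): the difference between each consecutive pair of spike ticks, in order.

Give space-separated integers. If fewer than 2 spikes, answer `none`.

Answer: 1 3 1 1 1 2 1 1

Derivation:
t=0: input=2 -> V=0 FIRE
t=1: input=2 -> V=0 FIRE
t=2: input=0 -> V=0
t=3: input=1 -> V=7
t=4: input=3 -> V=0 FIRE
t=5: input=3 -> V=0 FIRE
t=6: input=2 -> V=0 FIRE
t=7: input=3 -> V=0 FIRE
t=8: input=1 -> V=7
t=9: input=1 -> V=0 FIRE
t=10: input=4 -> V=0 FIRE
t=11: input=4 -> V=0 FIRE
t=12: input=1 -> V=7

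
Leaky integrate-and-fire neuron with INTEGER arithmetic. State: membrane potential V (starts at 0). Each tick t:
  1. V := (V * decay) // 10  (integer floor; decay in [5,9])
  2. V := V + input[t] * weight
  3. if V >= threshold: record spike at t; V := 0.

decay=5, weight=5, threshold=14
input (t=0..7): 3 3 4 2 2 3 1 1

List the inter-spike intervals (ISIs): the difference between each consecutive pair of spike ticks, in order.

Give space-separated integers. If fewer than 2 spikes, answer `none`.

Answer: 1 1 2 1

Derivation:
t=0: input=3 -> V=0 FIRE
t=1: input=3 -> V=0 FIRE
t=2: input=4 -> V=0 FIRE
t=3: input=2 -> V=10
t=4: input=2 -> V=0 FIRE
t=5: input=3 -> V=0 FIRE
t=6: input=1 -> V=5
t=7: input=1 -> V=7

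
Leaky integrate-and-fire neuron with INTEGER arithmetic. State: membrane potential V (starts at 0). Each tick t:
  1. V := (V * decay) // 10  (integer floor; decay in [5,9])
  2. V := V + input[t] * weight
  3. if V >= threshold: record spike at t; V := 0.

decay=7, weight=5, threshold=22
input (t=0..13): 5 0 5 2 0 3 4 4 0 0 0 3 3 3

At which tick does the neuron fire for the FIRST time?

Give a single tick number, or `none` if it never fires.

t=0: input=5 -> V=0 FIRE
t=1: input=0 -> V=0
t=2: input=5 -> V=0 FIRE
t=3: input=2 -> V=10
t=4: input=0 -> V=7
t=5: input=3 -> V=19
t=6: input=4 -> V=0 FIRE
t=7: input=4 -> V=20
t=8: input=0 -> V=14
t=9: input=0 -> V=9
t=10: input=0 -> V=6
t=11: input=3 -> V=19
t=12: input=3 -> V=0 FIRE
t=13: input=3 -> V=15

Answer: 0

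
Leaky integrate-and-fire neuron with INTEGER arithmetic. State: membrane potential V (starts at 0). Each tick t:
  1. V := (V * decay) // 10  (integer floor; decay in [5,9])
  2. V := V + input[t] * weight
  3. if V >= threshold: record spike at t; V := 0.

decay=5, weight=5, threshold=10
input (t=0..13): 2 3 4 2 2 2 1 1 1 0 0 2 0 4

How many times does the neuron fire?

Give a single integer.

t=0: input=2 -> V=0 FIRE
t=1: input=3 -> V=0 FIRE
t=2: input=4 -> V=0 FIRE
t=3: input=2 -> V=0 FIRE
t=4: input=2 -> V=0 FIRE
t=5: input=2 -> V=0 FIRE
t=6: input=1 -> V=5
t=7: input=1 -> V=7
t=8: input=1 -> V=8
t=9: input=0 -> V=4
t=10: input=0 -> V=2
t=11: input=2 -> V=0 FIRE
t=12: input=0 -> V=0
t=13: input=4 -> V=0 FIRE

Answer: 8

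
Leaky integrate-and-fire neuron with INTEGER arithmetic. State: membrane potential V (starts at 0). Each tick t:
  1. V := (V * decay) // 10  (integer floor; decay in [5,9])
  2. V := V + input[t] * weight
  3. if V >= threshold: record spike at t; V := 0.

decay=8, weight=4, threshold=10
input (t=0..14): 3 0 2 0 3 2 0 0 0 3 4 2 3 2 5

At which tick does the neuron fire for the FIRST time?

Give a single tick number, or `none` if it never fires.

t=0: input=3 -> V=0 FIRE
t=1: input=0 -> V=0
t=2: input=2 -> V=8
t=3: input=0 -> V=6
t=4: input=3 -> V=0 FIRE
t=5: input=2 -> V=8
t=6: input=0 -> V=6
t=7: input=0 -> V=4
t=8: input=0 -> V=3
t=9: input=3 -> V=0 FIRE
t=10: input=4 -> V=0 FIRE
t=11: input=2 -> V=8
t=12: input=3 -> V=0 FIRE
t=13: input=2 -> V=8
t=14: input=5 -> V=0 FIRE

Answer: 0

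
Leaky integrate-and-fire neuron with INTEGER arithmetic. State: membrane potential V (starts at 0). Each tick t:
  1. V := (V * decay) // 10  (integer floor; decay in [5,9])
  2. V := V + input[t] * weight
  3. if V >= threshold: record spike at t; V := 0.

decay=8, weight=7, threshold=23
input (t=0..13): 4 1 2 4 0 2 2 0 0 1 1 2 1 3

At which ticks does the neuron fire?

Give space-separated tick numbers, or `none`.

t=0: input=4 -> V=0 FIRE
t=1: input=1 -> V=7
t=2: input=2 -> V=19
t=3: input=4 -> V=0 FIRE
t=4: input=0 -> V=0
t=5: input=2 -> V=14
t=6: input=2 -> V=0 FIRE
t=7: input=0 -> V=0
t=8: input=0 -> V=0
t=9: input=1 -> V=7
t=10: input=1 -> V=12
t=11: input=2 -> V=0 FIRE
t=12: input=1 -> V=7
t=13: input=3 -> V=0 FIRE

Answer: 0 3 6 11 13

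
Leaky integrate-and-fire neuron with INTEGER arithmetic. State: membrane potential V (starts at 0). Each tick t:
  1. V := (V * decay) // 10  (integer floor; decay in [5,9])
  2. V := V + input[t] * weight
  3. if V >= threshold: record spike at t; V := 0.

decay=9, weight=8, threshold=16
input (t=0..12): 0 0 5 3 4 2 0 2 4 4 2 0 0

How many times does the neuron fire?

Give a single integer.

t=0: input=0 -> V=0
t=1: input=0 -> V=0
t=2: input=5 -> V=0 FIRE
t=3: input=3 -> V=0 FIRE
t=4: input=4 -> V=0 FIRE
t=5: input=2 -> V=0 FIRE
t=6: input=0 -> V=0
t=7: input=2 -> V=0 FIRE
t=8: input=4 -> V=0 FIRE
t=9: input=4 -> V=0 FIRE
t=10: input=2 -> V=0 FIRE
t=11: input=0 -> V=0
t=12: input=0 -> V=0

Answer: 8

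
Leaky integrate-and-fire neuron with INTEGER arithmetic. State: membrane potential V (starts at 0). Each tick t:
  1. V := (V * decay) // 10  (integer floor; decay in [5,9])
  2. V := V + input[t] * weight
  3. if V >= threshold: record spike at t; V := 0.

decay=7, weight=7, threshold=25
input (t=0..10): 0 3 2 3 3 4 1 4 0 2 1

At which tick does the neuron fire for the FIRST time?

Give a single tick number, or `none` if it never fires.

Answer: 2

Derivation:
t=0: input=0 -> V=0
t=1: input=3 -> V=21
t=2: input=2 -> V=0 FIRE
t=3: input=3 -> V=21
t=4: input=3 -> V=0 FIRE
t=5: input=4 -> V=0 FIRE
t=6: input=1 -> V=7
t=7: input=4 -> V=0 FIRE
t=8: input=0 -> V=0
t=9: input=2 -> V=14
t=10: input=1 -> V=16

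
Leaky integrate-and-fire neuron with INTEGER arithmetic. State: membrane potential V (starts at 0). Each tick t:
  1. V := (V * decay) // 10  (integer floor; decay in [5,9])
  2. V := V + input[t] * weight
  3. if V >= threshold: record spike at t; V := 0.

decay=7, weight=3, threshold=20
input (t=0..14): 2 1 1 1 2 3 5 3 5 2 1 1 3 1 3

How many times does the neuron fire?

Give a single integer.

t=0: input=2 -> V=6
t=1: input=1 -> V=7
t=2: input=1 -> V=7
t=3: input=1 -> V=7
t=4: input=2 -> V=10
t=5: input=3 -> V=16
t=6: input=5 -> V=0 FIRE
t=7: input=3 -> V=9
t=8: input=5 -> V=0 FIRE
t=9: input=2 -> V=6
t=10: input=1 -> V=7
t=11: input=1 -> V=7
t=12: input=3 -> V=13
t=13: input=1 -> V=12
t=14: input=3 -> V=17

Answer: 2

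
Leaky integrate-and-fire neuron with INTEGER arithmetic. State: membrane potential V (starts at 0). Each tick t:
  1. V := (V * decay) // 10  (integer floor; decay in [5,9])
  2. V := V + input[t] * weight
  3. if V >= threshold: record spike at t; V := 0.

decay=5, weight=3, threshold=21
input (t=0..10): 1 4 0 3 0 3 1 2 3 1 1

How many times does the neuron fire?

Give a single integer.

t=0: input=1 -> V=3
t=1: input=4 -> V=13
t=2: input=0 -> V=6
t=3: input=3 -> V=12
t=4: input=0 -> V=6
t=5: input=3 -> V=12
t=6: input=1 -> V=9
t=7: input=2 -> V=10
t=8: input=3 -> V=14
t=9: input=1 -> V=10
t=10: input=1 -> V=8

Answer: 0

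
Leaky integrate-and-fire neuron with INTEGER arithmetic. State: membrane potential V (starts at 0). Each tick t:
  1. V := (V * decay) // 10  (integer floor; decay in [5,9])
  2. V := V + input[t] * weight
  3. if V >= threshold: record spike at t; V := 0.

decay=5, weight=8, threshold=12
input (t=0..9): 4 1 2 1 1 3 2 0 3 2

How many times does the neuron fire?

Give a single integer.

Answer: 7

Derivation:
t=0: input=4 -> V=0 FIRE
t=1: input=1 -> V=8
t=2: input=2 -> V=0 FIRE
t=3: input=1 -> V=8
t=4: input=1 -> V=0 FIRE
t=5: input=3 -> V=0 FIRE
t=6: input=2 -> V=0 FIRE
t=7: input=0 -> V=0
t=8: input=3 -> V=0 FIRE
t=9: input=2 -> V=0 FIRE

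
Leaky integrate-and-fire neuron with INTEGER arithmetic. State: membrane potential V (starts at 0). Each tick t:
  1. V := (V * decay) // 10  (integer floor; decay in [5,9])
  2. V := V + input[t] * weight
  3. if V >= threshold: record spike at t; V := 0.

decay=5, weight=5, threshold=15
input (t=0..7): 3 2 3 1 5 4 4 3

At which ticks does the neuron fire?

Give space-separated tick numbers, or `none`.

t=0: input=3 -> V=0 FIRE
t=1: input=2 -> V=10
t=2: input=3 -> V=0 FIRE
t=3: input=1 -> V=5
t=4: input=5 -> V=0 FIRE
t=5: input=4 -> V=0 FIRE
t=6: input=4 -> V=0 FIRE
t=7: input=3 -> V=0 FIRE

Answer: 0 2 4 5 6 7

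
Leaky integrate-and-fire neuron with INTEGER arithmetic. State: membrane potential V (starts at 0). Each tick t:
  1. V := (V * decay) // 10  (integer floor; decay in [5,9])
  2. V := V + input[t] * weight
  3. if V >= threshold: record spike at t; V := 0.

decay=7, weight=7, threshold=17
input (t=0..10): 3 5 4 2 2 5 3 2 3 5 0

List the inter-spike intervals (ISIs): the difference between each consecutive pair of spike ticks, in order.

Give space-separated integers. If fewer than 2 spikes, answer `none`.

t=0: input=3 -> V=0 FIRE
t=1: input=5 -> V=0 FIRE
t=2: input=4 -> V=0 FIRE
t=3: input=2 -> V=14
t=4: input=2 -> V=0 FIRE
t=5: input=5 -> V=0 FIRE
t=6: input=3 -> V=0 FIRE
t=7: input=2 -> V=14
t=8: input=3 -> V=0 FIRE
t=9: input=5 -> V=0 FIRE
t=10: input=0 -> V=0

Answer: 1 1 2 1 1 2 1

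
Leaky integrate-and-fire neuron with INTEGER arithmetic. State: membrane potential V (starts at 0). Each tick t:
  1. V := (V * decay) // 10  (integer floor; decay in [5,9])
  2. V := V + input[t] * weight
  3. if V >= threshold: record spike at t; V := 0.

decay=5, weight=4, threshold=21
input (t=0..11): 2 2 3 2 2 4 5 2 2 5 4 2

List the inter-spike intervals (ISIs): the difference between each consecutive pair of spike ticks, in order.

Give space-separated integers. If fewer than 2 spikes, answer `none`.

Answer: 4

Derivation:
t=0: input=2 -> V=8
t=1: input=2 -> V=12
t=2: input=3 -> V=18
t=3: input=2 -> V=17
t=4: input=2 -> V=16
t=5: input=4 -> V=0 FIRE
t=6: input=5 -> V=20
t=7: input=2 -> V=18
t=8: input=2 -> V=17
t=9: input=5 -> V=0 FIRE
t=10: input=4 -> V=16
t=11: input=2 -> V=16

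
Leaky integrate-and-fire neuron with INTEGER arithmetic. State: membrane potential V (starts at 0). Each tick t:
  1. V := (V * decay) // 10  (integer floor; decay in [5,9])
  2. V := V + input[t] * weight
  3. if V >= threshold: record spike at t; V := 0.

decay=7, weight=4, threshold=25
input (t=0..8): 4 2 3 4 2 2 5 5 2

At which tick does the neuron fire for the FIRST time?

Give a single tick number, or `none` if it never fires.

Answer: 2

Derivation:
t=0: input=4 -> V=16
t=1: input=2 -> V=19
t=2: input=3 -> V=0 FIRE
t=3: input=4 -> V=16
t=4: input=2 -> V=19
t=5: input=2 -> V=21
t=6: input=5 -> V=0 FIRE
t=7: input=5 -> V=20
t=8: input=2 -> V=22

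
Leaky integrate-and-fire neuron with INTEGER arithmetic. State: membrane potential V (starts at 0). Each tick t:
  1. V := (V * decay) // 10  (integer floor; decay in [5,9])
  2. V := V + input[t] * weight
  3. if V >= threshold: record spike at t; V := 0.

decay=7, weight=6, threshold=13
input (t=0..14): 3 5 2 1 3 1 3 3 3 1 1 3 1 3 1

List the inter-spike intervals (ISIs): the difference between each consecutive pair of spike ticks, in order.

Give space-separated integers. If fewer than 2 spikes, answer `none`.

Answer: 1 2 1 2 1 1 3 2

Derivation:
t=0: input=3 -> V=0 FIRE
t=1: input=5 -> V=0 FIRE
t=2: input=2 -> V=12
t=3: input=1 -> V=0 FIRE
t=4: input=3 -> V=0 FIRE
t=5: input=1 -> V=6
t=6: input=3 -> V=0 FIRE
t=7: input=3 -> V=0 FIRE
t=8: input=3 -> V=0 FIRE
t=9: input=1 -> V=6
t=10: input=1 -> V=10
t=11: input=3 -> V=0 FIRE
t=12: input=1 -> V=6
t=13: input=3 -> V=0 FIRE
t=14: input=1 -> V=6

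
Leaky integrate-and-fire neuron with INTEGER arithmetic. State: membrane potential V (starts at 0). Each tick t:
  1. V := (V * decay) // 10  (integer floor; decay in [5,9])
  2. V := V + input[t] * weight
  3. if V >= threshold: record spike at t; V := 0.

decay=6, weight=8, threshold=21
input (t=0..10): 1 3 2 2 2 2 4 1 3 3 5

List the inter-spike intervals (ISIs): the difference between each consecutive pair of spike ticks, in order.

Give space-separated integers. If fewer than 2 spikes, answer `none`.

Answer: 2 2 1 2 1 1

Derivation:
t=0: input=1 -> V=8
t=1: input=3 -> V=0 FIRE
t=2: input=2 -> V=16
t=3: input=2 -> V=0 FIRE
t=4: input=2 -> V=16
t=5: input=2 -> V=0 FIRE
t=6: input=4 -> V=0 FIRE
t=7: input=1 -> V=8
t=8: input=3 -> V=0 FIRE
t=9: input=3 -> V=0 FIRE
t=10: input=5 -> V=0 FIRE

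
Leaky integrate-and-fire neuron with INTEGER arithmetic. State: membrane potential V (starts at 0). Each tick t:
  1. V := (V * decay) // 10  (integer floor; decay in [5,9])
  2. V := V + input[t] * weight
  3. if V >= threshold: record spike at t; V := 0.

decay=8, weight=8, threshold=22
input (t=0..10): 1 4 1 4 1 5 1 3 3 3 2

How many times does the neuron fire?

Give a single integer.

t=0: input=1 -> V=8
t=1: input=4 -> V=0 FIRE
t=2: input=1 -> V=8
t=3: input=4 -> V=0 FIRE
t=4: input=1 -> V=8
t=5: input=5 -> V=0 FIRE
t=6: input=1 -> V=8
t=7: input=3 -> V=0 FIRE
t=8: input=3 -> V=0 FIRE
t=9: input=3 -> V=0 FIRE
t=10: input=2 -> V=16

Answer: 6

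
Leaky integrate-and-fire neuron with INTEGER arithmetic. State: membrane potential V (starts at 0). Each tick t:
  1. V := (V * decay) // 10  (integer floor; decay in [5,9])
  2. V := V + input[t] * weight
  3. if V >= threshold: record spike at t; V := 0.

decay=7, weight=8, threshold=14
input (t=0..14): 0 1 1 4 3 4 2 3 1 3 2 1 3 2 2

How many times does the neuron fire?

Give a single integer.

Answer: 10

Derivation:
t=0: input=0 -> V=0
t=1: input=1 -> V=8
t=2: input=1 -> V=13
t=3: input=4 -> V=0 FIRE
t=4: input=3 -> V=0 FIRE
t=5: input=4 -> V=0 FIRE
t=6: input=2 -> V=0 FIRE
t=7: input=3 -> V=0 FIRE
t=8: input=1 -> V=8
t=9: input=3 -> V=0 FIRE
t=10: input=2 -> V=0 FIRE
t=11: input=1 -> V=8
t=12: input=3 -> V=0 FIRE
t=13: input=2 -> V=0 FIRE
t=14: input=2 -> V=0 FIRE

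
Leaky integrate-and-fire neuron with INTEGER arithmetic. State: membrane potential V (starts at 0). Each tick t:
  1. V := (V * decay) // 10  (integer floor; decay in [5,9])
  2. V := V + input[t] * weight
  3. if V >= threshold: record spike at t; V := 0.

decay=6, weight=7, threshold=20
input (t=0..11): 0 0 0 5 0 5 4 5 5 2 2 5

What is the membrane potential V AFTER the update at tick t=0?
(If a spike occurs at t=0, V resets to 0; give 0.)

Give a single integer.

Answer: 0

Derivation:
t=0: input=0 -> V=0
t=1: input=0 -> V=0
t=2: input=0 -> V=0
t=3: input=5 -> V=0 FIRE
t=4: input=0 -> V=0
t=5: input=5 -> V=0 FIRE
t=6: input=4 -> V=0 FIRE
t=7: input=5 -> V=0 FIRE
t=8: input=5 -> V=0 FIRE
t=9: input=2 -> V=14
t=10: input=2 -> V=0 FIRE
t=11: input=5 -> V=0 FIRE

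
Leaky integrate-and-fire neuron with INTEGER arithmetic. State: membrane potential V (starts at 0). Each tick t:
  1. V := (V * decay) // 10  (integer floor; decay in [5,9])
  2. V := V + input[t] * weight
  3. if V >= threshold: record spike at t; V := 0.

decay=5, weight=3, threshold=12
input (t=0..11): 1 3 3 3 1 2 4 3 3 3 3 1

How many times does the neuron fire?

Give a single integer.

t=0: input=1 -> V=3
t=1: input=3 -> V=10
t=2: input=3 -> V=0 FIRE
t=3: input=3 -> V=9
t=4: input=1 -> V=7
t=5: input=2 -> V=9
t=6: input=4 -> V=0 FIRE
t=7: input=3 -> V=9
t=8: input=3 -> V=0 FIRE
t=9: input=3 -> V=9
t=10: input=3 -> V=0 FIRE
t=11: input=1 -> V=3

Answer: 4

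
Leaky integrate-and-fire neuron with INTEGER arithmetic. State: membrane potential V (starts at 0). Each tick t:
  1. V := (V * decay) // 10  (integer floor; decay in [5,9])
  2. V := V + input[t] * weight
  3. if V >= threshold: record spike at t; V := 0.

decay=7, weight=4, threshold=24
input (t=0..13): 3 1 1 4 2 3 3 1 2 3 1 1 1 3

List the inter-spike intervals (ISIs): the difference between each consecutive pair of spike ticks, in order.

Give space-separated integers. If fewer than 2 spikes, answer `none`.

t=0: input=3 -> V=12
t=1: input=1 -> V=12
t=2: input=1 -> V=12
t=3: input=4 -> V=0 FIRE
t=4: input=2 -> V=8
t=5: input=3 -> V=17
t=6: input=3 -> V=23
t=7: input=1 -> V=20
t=8: input=2 -> V=22
t=9: input=3 -> V=0 FIRE
t=10: input=1 -> V=4
t=11: input=1 -> V=6
t=12: input=1 -> V=8
t=13: input=3 -> V=17

Answer: 6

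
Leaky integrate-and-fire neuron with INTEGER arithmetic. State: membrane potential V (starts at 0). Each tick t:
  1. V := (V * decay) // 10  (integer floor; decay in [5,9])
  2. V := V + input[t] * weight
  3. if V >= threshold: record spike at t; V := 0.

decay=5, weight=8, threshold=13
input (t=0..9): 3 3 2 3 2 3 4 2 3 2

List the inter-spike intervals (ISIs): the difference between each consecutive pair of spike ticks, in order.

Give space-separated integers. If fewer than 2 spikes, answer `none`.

Answer: 1 1 1 1 1 1 1 1 1

Derivation:
t=0: input=3 -> V=0 FIRE
t=1: input=3 -> V=0 FIRE
t=2: input=2 -> V=0 FIRE
t=3: input=3 -> V=0 FIRE
t=4: input=2 -> V=0 FIRE
t=5: input=3 -> V=0 FIRE
t=6: input=4 -> V=0 FIRE
t=7: input=2 -> V=0 FIRE
t=8: input=3 -> V=0 FIRE
t=9: input=2 -> V=0 FIRE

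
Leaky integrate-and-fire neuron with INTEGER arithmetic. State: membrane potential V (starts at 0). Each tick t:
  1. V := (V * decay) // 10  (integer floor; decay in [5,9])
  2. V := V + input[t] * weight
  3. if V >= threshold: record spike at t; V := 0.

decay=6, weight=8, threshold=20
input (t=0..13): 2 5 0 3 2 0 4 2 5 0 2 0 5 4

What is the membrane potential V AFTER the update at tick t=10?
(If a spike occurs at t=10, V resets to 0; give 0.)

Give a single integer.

t=0: input=2 -> V=16
t=1: input=5 -> V=0 FIRE
t=2: input=0 -> V=0
t=3: input=3 -> V=0 FIRE
t=4: input=2 -> V=16
t=5: input=0 -> V=9
t=6: input=4 -> V=0 FIRE
t=7: input=2 -> V=16
t=8: input=5 -> V=0 FIRE
t=9: input=0 -> V=0
t=10: input=2 -> V=16
t=11: input=0 -> V=9
t=12: input=5 -> V=0 FIRE
t=13: input=4 -> V=0 FIRE

Answer: 16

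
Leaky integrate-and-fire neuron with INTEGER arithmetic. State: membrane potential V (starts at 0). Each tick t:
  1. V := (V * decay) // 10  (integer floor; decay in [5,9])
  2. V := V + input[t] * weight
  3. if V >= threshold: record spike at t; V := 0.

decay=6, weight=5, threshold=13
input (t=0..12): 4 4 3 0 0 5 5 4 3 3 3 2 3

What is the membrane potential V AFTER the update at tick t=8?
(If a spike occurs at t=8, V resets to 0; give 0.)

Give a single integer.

t=0: input=4 -> V=0 FIRE
t=1: input=4 -> V=0 FIRE
t=2: input=3 -> V=0 FIRE
t=3: input=0 -> V=0
t=4: input=0 -> V=0
t=5: input=5 -> V=0 FIRE
t=6: input=5 -> V=0 FIRE
t=7: input=4 -> V=0 FIRE
t=8: input=3 -> V=0 FIRE
t=9: input=3 -> V=0 FIRE
t=10: input=3 -> V=0 FIRE
t=11: input=2 -> V=10
t=12: input=3 -> V=0 FIRE

Answer: 0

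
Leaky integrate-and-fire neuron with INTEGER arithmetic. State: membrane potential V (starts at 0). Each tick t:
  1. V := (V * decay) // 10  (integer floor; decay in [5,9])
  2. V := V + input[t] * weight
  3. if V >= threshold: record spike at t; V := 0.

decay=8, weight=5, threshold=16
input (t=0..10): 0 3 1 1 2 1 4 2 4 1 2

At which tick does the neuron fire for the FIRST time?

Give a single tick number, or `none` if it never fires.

t=0: input=0 -> V=0
t=1: input=3 -> V=15
t=2: input=1 -> V=0 FIRE
t=3: input=1 -> V=5
t=4: input=2 -> V=14
t=5: input=1 -> V=0 FIRE
t=6: input=4 -> V=0 FIRE
t=7: input=2 -> V=10
t=8: input=4 -> V=0 FIRE
t=9: input=1 -> V=5
t=10: input=2 -> V=14

Answer: 2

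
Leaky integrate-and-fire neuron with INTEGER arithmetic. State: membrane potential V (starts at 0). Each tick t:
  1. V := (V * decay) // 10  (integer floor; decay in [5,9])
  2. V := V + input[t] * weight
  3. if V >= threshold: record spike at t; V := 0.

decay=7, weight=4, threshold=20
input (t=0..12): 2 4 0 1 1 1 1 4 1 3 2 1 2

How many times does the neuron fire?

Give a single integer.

Answer: 2

Derivation:
t=0: input=2 -> V=8
t=1: input=4 -> V=0 FIRE
t=2: input=0 -> V=0
t=3: input=1 -> V=4
t=4: input=1 -> V=6
t=5: input=1 -> V=8
t=6: input=1 -> V=9
t=7: input=4 -> V=0 FIRE
t=8: input=1 -> V=4
t=9: input=3 -> V=14
t=10: input=2 -> V=17
t=11: input=1 -> V=15
t=12: input=2 -> V=18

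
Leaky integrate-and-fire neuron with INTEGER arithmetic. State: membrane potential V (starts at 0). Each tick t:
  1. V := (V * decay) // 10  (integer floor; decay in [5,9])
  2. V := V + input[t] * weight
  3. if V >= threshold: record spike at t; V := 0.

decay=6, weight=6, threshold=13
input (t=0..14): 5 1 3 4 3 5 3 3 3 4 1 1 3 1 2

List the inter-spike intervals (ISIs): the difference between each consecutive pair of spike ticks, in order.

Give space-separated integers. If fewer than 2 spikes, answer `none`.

t=0: input=5 -> V=0 FIRE
t=1: input=1 -> V=6
t=2: input=3 -> V=0 FIRE
t=3: input=4 -> V=0 FIRE
t=4: input=3 -> V=0 FIRE
t=5: input=5 -> V=0 FIRE
t=6: input=3 -> V=0 FIRE
t=7: input=3 -> V=0 FIRE
t=8: input=3 -> V=0 FIRE
t=9: input=4 -> V=0 FIRE
t=10: input=1 -> V=6
t=11: input=1 -> V=9
t=12: input=3 -> V=0 FIRE
t=13: input=1 -> V=6
t=14: input=2 -> V=0 FIRE

Answer: 2 1 1 1 1 1 1 1 3 2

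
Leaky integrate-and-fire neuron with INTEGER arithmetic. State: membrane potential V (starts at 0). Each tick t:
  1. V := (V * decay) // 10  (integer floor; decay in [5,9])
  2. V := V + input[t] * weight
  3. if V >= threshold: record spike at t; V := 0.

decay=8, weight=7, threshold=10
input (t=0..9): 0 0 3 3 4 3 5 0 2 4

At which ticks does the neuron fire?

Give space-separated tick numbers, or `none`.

Answer: 2 3 4 5 6 8 9

Derivation:
t=0: input=0 -> V=0
t=1: input=0 -> V=0
t=2: input=3 -> V=0 FIRE
t=3: input=3 -> V=0 FIRE
t=4: input=4 -> V=0 FIRE
t=5: input=3 -> V=0 FIRE
t=6: input=5 -> V=0 FIRE
t=7: input=0 -> V=0
t=8: input=2 -> V=0 FIRE
t=9: input=4 -> V=0 FIRE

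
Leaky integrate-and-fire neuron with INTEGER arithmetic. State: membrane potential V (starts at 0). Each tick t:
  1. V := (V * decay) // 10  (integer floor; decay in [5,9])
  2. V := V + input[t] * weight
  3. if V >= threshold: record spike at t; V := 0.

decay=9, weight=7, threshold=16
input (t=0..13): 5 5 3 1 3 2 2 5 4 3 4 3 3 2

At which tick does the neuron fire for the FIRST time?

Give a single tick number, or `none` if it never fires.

t=0: input=5 -> V=0 FIRE
t=1: input=5 -> V=0 FIRE
t=2: input=3 -> V=0 FIRE
t=3: input=1 -> V=7
t=4: input=3 -> V=0 FIRE
t=5: input=2 -> V=14
t=6: input=2 -> V=0 FIRE
t=7: input=5 -> V=0 FIRE
t=8: input=4 -> V=0 FIRE
t=9: input=3 -> V=0 FIRE
t=10: input=4 -> V=0 FIRE
t=11: input=3 -> V=0 FIRE
t=12: input=3 -> V=0 FIRE
t=13: input=2 -> V=14

Answer: 0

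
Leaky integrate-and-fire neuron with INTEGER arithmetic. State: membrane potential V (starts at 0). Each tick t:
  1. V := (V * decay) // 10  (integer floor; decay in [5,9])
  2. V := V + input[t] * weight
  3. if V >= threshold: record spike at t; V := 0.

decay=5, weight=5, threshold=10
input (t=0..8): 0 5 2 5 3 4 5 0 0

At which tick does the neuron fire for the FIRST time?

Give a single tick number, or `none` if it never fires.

t=0: input=0 -> V=0
t=1: input=5 -> V=0 FIRE
t=2: input=2 -> V=0 FIRE
t=3: input=5 -> V=0 FIRE
t=4: input=3 -> V=0 FIRE
t=5: input=4 -> V=0 FIRE
t=6: input=5 -> V=0 FIRE
t=7: input=0 -> V=0
t=8: input=0 -> V=0

Answer: 1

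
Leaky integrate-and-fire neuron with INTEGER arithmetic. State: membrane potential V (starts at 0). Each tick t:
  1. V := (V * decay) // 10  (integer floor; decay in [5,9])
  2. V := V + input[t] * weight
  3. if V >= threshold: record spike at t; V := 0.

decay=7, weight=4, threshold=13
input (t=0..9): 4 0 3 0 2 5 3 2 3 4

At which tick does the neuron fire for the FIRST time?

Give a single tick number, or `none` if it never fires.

Answer: 0

Derivation:
t=0: input=4 -> V=0 FIRE
t=1: input=0 -> V=0
t=2: input=3 -> V=12
t=3: input=0 -> V=8
t=4: input=2 -> V=0 FIRE
t=5: input=5 -> V=0 FIRE
t=6: input=3 -> V=12
t=7: input=2 -> V=0 FIRE
t=8: input=3 -> V=12
t=9: input=4 -> V=0 FIRE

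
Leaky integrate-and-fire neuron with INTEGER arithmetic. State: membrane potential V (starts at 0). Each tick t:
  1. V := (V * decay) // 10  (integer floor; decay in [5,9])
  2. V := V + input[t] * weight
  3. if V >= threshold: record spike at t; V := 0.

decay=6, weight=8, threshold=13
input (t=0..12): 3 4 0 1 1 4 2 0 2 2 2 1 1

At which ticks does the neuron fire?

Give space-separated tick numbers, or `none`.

t=0: input=3 -> V=0 FIRE
t=1: input=4 -> V=0 FIRE
t=2: input=0 -> V=0
t=3: input=1 -> V=8
t=4: input=1 -> V=12
t=5: input=4 -> V=0 FIRE
t=6: input=2 -> V=0 FIRE
t=7: input=0 -> V=0
t=8: input=2 -> V=0 FIRE
t=9: input=2 -> V=0 FIRE
t=10: input=2 -> V=0 FIRE
t=11: input=1 -> V=8
t=12: input=1 -> V=12

Answer: 0 1 5 6 8 9 10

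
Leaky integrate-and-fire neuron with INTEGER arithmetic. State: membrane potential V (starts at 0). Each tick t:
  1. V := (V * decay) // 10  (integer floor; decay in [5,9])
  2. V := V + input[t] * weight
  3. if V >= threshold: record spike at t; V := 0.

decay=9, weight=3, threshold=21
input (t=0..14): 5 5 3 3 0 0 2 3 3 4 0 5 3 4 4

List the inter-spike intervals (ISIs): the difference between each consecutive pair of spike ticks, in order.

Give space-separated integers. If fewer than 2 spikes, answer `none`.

Answer: 6 4 3

Derivation:
t=0: input=5 -> V=15
t=1: input=5 -> V=0 FIRE
t=2: input=3 -> V=9
t=3: input=3 -> V=17
t=4: input=0 -> V=15
t=5: input=0 -> V=13
t=6: input=2 -> V=17
t=7: input=3 -> V=0 FIRE
t=8: input=3 -> V=9
t=9: input=4 -> V=20
t=10: input=0 -> V=18
t=11: input=5 -> V=0 FIRE
t=12: input=3 -> V=9
t=13: input=4 -> V=20
t=14: input=4 -> V=0 FIRE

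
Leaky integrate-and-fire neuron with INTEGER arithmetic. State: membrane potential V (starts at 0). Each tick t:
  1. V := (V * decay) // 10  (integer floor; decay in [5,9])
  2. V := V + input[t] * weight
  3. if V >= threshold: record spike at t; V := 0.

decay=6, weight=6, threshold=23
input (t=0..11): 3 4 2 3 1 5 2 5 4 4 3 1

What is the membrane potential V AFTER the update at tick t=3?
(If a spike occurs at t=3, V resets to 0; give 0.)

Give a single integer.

Answer: 0

Derivation:
t=0: input=3 -> V=18
t=1: input=4 -> V=0 FIRE
t=2: input=2 -> V=12
t=3: input=3 -> V=0 FIRE
t=4: input=1 -> V=6
t=5: input=5 -> V=0 FIRE
t=6: input=2 -> V=12
t=7: input=5 -> V=0 FIRE
t=8: input=4 -> V=0 FIRE
t=9: input=4 -> V=0 FIRE
t=10: input=3 -> V=18
t=11: input=1 -> V=16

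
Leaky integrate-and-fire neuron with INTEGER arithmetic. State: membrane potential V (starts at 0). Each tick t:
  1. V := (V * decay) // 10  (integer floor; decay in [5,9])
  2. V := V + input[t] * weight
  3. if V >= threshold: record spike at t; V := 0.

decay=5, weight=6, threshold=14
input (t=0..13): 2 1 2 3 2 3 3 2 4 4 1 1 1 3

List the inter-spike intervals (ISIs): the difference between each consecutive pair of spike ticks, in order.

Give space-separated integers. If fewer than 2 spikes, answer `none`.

Answer: 1 2 1 2 1 4

Derivation:
t=0: input=2 -> V=12
t=1: input=1 -> V=12
t=2: input=2 -> V=0 FIRE
t=3: input=3 -> V=0 FIRE
t=4: input=2 -> V=12
t=5: input=3 -> V=0 FIRE
t=6: input=3 -> V=0 FIRE
t=7: input=2 -> V=12
t=8: input=4 -> V=0 FIRE
t=9: input=4 -> V=0 FIRE
t=10: input=1 -> V=6
t=11: input=1 -> V=9
t=12: input=1 -> V=10
t=13: input=3 -> V=0 FIRE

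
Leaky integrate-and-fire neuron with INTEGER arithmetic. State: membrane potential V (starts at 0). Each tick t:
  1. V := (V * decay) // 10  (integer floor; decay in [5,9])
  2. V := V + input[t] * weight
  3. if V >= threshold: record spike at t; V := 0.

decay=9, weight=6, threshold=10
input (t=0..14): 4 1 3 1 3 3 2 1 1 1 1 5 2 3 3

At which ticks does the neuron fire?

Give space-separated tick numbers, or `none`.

Answer: 0 2 4 5 6 8 10 11 12 13 14

Derivation:
t=0: input=4 -> V=0 FIRE
t=1: input=1 -> V=6
t=2: input=3 -> V=0 FIRE
t=3: input=1 -> V=6
t=4: input=3 -> V=0 FIRE
t=5: input=3 -> V=0 FIRE
t=6: input=2 -> V=0 FIRE
t=7: input=1 -> V=6
t=8: input=1 -> V=0 FIRE
t=9: input=1 -> V=6
t=10: input=1 -> V=0 FIRE
t=11: input=5 -> V=0 FIRE
t=12: input=2 -> V=0 FIRE
t=13: input=3 -> V=0 FIRE
t=14: input=3 -> V=0 FIRE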